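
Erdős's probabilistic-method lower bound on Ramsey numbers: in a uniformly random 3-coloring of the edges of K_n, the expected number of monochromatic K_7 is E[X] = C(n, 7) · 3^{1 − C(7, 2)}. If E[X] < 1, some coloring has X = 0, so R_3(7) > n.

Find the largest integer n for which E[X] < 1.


We need C(n, 7) · 3^{1 − 21} < 1, i.e. C(n, 7) < 3^{21 − 1} = 3486784401.
Check values of n near the boundary:
  n = 75: C(75, 7) = 1984829850; 1984829850 < 3486784401? YES
  n = 76: C(76, 7) = 2186189400; 2186189400 < 3486784401? YES
  n = 77: C(77, 7) = 2404808340; 2404808340 < 3486784401? YES
  n = 78: C(78, 7) = 2641902120; 2641902120 < 3486784401? YES
  n = 79: C(79, 7) = 2898753715; 2898753715 < 3486784401? YES
  n = 80: C(80, 7) = 3176716400; 3176716400 < 3486784401? YES
  n = 81: C(81, 7) = 3477216600; 3477216600 < 3486784401? YES
  n = 82: C(82, 7) = 3801756816; 3801756816 < 3486784401? NO
The largest n with C(n, 7) < 3486784401 is n = 81 (where E[X] = 42928600/43046721 ≈ 0.997). Hence R_3(7) > 81, i.e. R_3(7) ≥ 82.

Largest n = 81; hence R_3(7) > 81.


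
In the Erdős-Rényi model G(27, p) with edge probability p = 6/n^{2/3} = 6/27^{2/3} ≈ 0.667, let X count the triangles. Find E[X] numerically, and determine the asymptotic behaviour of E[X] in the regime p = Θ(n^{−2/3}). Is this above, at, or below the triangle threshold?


Number of potential triangles: C(27, 3) = 2925.
Each occurs with probability p³ ≈ (0.667)³ ≈ 2.96296e-01.
By linearity: E[X] = C(27, 3)·p³ ≈ 2925 · 2.96296e-01 ≈ 866.667.
Since α = 2/3 < 1, p = c/n^{2/3} ≫ 1/n is above the triangle threshold p ~ 1/n. Asymptotically E[X] ~ (c³/6)·n^{3(1−α)} = (6³/6)·n^{1} → ∞; triangles are abundant w.h.p.

E[X] ≈ 866.667; in regime p = Θ(1/n^{2/3}) E[X] diverges (above the triangle threshold p ~ 1/n).


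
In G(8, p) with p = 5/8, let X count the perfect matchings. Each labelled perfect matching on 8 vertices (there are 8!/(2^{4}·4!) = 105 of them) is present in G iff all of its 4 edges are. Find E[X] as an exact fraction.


K_8 has 8!/(2^{4}·4!) = 105 labelled perfect matchings.
For each such perfect matching H, let X_H = 1 if all 4 edges of H are present in G. Then P[X_H = 1] = p^{4} = (5/8)^{4} = 625/4096.
By linearity of expectation: E[X] = Σ_H E[X_H] = 105 · p^{4} = 105 · 625/4096 = 65625/4096.
Numerically: E[X] ≈ 16.022.

E[X] = 105 · (5/8)^{4} = 65625/4096 ≈ 16.022.


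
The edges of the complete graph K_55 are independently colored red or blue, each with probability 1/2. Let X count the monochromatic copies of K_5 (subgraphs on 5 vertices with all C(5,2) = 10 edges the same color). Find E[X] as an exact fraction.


Let X = Σ_S X_S over the C(55, 5) = 3478761 subsets S of size 5, where X_S = 1 if the K_5 on S is monochromatic.
For a fixed S, the K_5 on S has C(5, 2) = 10 edges. P[all 10 edges red] = (1/2)^10, and likewise for blue, so P[monochromatic] = 2·(1/2)^10 = 2^{1 − 10} = 1/512.
Summing: E[X] = C(55, 5) · 2^{1 − 10} = 3478761 · 1/512 = 3478761/512.
Numerically: E[X] ≈ 6794.4551.

E[X] = C(55,5)·2^(1−C(5,2)) = 3478761/512 ≈ 6794.4551.


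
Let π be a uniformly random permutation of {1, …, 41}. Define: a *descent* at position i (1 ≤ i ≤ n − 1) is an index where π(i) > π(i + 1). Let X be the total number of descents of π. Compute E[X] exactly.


Write X = Σ X_I over i = 1, …, 40, with X_I the indicator of one descent.
There are 40 indicators.
For each fixed i, the pair (π(i), π(i+1)) is a uniformly random ordered pair of distinct values from {1, …, 41}; by symmetry P[π(i) > π(i+1)] = 1/2.
By linearity: E[X] = 40 · (1/2) = (41 − 1) · (1/2) = 20 ≈ 20.00000.

E[X] = 20 = 20.00000.


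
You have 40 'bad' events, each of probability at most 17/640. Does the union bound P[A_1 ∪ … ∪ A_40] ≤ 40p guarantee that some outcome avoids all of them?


Union bound: P[∪_{i=1}^{40} A_i] ≤ Σ_i P[A_i] ≤ 40·p = 40·(17/640) = 17/16.
Numerically: 17/16 ≈ 1.062500.
Is 17/16 < 1? NO.
Since the bound 17/16 is ≥ 1, the union bound is uninformative here; it does NOT by itself certify existence.

40·p = 17/16 ≈ 1.062500; existence NOT certified by the union bound.


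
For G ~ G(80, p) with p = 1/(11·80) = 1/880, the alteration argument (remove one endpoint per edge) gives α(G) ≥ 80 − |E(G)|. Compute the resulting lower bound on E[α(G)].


E[|E(G)|] = C(80, 2)·p = 3160 · (1/880) = 79/22.
E[α(G)] ≥ n − E[|E(G)|] = 80 − 79/22 = 1681/22.
Numerically: ≈ 76.409.
(This is only a lower bound; the true E[α(G)] may be larger.)

E[α(G)] ≥ 1681/22 ≈ 76.409.


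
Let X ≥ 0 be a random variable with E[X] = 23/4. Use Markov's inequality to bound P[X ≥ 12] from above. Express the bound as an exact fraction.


μ = E[X] = 23/4, a = 12.
Markov: P[X ≥ 12] ≤ μ/a = (23/4)/12 = 23/48.
Numerically: ≈ 0.479.
(Since a = 12 > μ = 5.750, the bound 23/48 is < 1 and informative.)

P[X ≥ 12] ≤ 23/48 ≈ 0.479.


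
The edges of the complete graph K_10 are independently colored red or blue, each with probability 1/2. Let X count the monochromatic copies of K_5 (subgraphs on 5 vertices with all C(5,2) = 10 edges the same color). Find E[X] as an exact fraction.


Let X = Σ_S X_S over the C(10, 5) = 252 subsets S of size 5, where X_S = 1 if the K_5 on S is monochromatic.
For a fixed S, the K_5 on S has C(5, 2) = 10 edges. P[all 10 edges red] = (1/2)^10, and likewise for blue, so P[monochromatic] = 2·(1/2)^10 = 2^{1 − 10} = 1/512.
By linearity of expectation: E[X] = C(10, 5) · 2^{1 − 10} = 252 · 1/512 = 63/128.
Numerically: E[X] ≈ 0.492188.

E[X] = C(10,5)·2^(1−C(5,2)) = 63/128 ≈ 0.492188.


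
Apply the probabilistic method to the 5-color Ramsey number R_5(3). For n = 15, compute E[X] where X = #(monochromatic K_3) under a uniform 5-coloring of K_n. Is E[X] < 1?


E[X] = C(15, 3) · 5^{1 − 3} = 455 · 5^{−2} = 455/25.
As a reduced fraction: E[X] = 91/5 ≈ 18.2000000.
Is E[X] < 1? NO.
Since E[X] ≥ 1, the first-moment bound is inconclusive at n = 15; it does NOT by itself certify R_5(3) > 15.

E[X] = 91/5 ≈ 18.2000000; E[X] ≥ 1; first-moment method inconclusive here.


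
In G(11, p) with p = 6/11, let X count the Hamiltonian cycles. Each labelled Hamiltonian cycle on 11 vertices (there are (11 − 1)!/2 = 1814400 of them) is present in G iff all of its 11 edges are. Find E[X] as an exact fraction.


K_11 has (11 − 1)!/2 = 1814400 labelled Hamiltonian cycles.
For each such Hamiltonian cycle H, let X_H = 1 if all 11 edges of H are present in G. Then P[X_H = 1] = p^{11} = (6/11)^{11} = 362797056/285311670611.
By linearity: E[X] = Σ_H E[X_H] = 1814400 · p^{11} = 1814400 · 362797056/285311670611 = 658258978406400/285311670611.
Numerically: E[X] ≈ 2307.16.

E[X] = 1814400 · (6/11)^{11} = 658258978406400/285311670611 ≈ 2307.16.


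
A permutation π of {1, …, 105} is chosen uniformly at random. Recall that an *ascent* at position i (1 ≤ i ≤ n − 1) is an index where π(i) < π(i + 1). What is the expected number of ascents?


Write X = Σ X_I over i = 1, …, 104, with X_I the indicator of one ascent.
There are 104 indicators.
For each fixed i, the pair (π(i), π(i+1)) is a uniformly random ordered pair of distinct values from {1, …, 105}; by symmetry P[π(i) < π(i+1)] = 1/2.
By linearity: E[X] = 104 · (1/2) = (105 − 1) · (1/2) = 52 ≈ 52.00000.

E[X] = 52 = 52.00000.


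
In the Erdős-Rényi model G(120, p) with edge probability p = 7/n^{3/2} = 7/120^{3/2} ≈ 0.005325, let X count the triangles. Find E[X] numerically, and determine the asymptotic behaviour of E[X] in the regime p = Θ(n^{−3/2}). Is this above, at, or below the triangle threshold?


Number of potential triangles: C(120, 3) = 280840.
Each occurs with probability p³ ≈ (0.005325)³ ≈ 1.510005e-07.
By linearity: E[X] = C(120, 3)·p³ ≈ 280840 · 1.510005e-07 ≈ 0.0424.
Since α = 3/2 > 1, p = c/n^{3/2} = o(1/n) is below the triangle threshold p ~ 1/n. Asymptotically E[X] ~ (c³/6)·n^{3(1−α)} = (7³/6)·n^{-1.5} → 0, so by Markov's inequality G has no triangles w.h.p.

E[X] ≈ 0.0424; in regime p = Θ(1/n^{3/2}) E[X] tends to 0 (below the triangle threshold p ~ 1/n).


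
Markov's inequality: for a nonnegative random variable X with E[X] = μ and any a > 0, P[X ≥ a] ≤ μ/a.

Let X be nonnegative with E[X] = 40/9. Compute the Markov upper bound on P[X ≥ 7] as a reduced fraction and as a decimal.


μ = E[X] = 40/9, a = 7.
Markov: P[X ≥ 7] ≤ μ/a = (40/9)/7 = 40/63.
Numerically: ≈ 0.635.
(Since a = 7 > μ = 4.444, the bound 40/63 is < 1 and informative.)

P[X ≥ 7] ≤ 40/63 ≈ 0.635.


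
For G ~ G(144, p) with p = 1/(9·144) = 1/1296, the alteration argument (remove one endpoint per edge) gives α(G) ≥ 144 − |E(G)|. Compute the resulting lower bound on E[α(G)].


E[|E(G)|] = C(144, 2)·p = 10296 · (1/1296) = 143/18.
E[α(G)] ≥ n − E[|E(G)|] = 144 − 143/18 = 2449/18.
Numerically: ≈ 136.0556.
(This is only a lower bound; the true E[α(G)] may be larger.)

E[α(G)] ≥ 2449/18 ≈ 136.0556.


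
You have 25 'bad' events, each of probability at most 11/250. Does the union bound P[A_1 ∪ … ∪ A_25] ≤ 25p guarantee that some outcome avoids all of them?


Union bound: P[∪_{i=1}^{25} A_i] ≤ Σ_i P[A_i] ≤ 25·p = 25·(11/250) = 11/10.
Numerically: 11/10 ≈ 1.10000.
Is 11/10 < 1? NO.
Since the bound 11/10 is ≥ 1, the union bound is uninformative here; it does NOT by itself certify existence.

25·p = 11/10 ≈ 1.10000; existence NOT certified by the union bound.


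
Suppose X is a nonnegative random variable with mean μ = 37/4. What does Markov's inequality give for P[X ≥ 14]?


μ = E[X] = 37/4, a = 14.
Markov: P[X ≥ 14] ≤ μ/a = (37/4)/14 = 37/56.
Numerically: ≈ 0.660714.
(Since a = 14 > μ = 9.250000, the bound 37/56 is < 1 and informative.)

P[X ≥ 14] ≤ 37/56 ≈ 0.660714.


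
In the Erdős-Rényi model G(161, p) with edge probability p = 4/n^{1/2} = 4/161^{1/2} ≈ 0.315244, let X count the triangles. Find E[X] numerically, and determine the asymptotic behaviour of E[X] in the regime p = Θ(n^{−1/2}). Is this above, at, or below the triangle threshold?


Number of potential triangles: C(161, 3) = 682640.
Each occurs with probability p³ ≈ (0.315244)³ ≈ 3.13286124e-02.
By linearity: E[X] = C(161, 3)·p³ ≈ 682640 · 3.13286124e-02 ≈ 21386.163984.
Since α = 1/2 < 1, p = c/n^{1/2} ≫ 1/n is above the triangle threshold p ~ 1/n. Asymptotically E[X] ~ (c³/6)·n^{3(1−α)} = (4³/6)·n^{1.5} → ∞; triangles are abundant w.h.p.

E[X] ≈ 21386.163984; in regime p = Θ(1/n^{1/2}) E[X] diverges (above the triangle threshold p ~ 1/n).


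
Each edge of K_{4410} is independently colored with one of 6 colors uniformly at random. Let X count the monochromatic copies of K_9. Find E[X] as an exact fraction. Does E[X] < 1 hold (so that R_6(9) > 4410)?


E[X] = C(4410, 9) · 6^{1 − 36} = 1724394906266704102180823710 · 6^{−35} = 1724394906266704102180823710/1719070799748422591028658176.
As a reduced fraction: E[X] = 862197453133352051090411855/859535399874211295514329088 ≈ 1.0031.
Is E[X] < 1? NO.
Since E[X] ≥ 1, the first-moment bound is inconclusive at n = 4410; it does NOT by itself certify R_6(9) > 4410.

E[X] = 862197453133352051090411855/859535399874211295514329088 ≈ 1.0031; E[X] ≥ 1; first-moment method inconclusive here.


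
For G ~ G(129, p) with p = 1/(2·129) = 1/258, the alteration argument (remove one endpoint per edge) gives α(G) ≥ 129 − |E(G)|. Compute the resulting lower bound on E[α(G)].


E[|E(G)|] = C(129, 2)·p = 8256 · (1/258) = 32.
E[α(G)] ≥ n − E[|E(G)|] = 129 − 32 = 97.
Numerically: ≈ 97.000000.
(This is only a lower bound; the true E[α(G)] may be larger.)

E[α(G)] ≥ 97 ≈ 97.000000.


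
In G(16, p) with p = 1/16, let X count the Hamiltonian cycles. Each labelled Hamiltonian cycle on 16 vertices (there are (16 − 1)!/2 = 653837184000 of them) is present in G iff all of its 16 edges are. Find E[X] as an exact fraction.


K_16 has (16 − 1)!/2 = 653837184000 labelled Hamiltonian cycles.
For each such Hamiltonian cycle H, let X_H = 1 if all 16 edges of H are present in G. Then P[X_H = 1] = p^{16} = (1/16)^{16} = 1/18446744073709551616.
By linearity of expectation: E[X] = Σ_H E[X_H] = 653837184000 · p^{16} = 653837184000 · 1/18446744073709551616 = 638512875/18014398509481984.
Numerically: E[X] ≈ 3.5445e-08.

E[X] = 653837184000 · (1/16)^{16} = 638512875/18014398509481984 ≈ 3.5445e-08.


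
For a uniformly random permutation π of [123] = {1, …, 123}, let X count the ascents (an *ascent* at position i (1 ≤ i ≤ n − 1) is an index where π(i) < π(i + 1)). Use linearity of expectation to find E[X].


Write X = Σ X_I over i = 1, …, 122, with X_I the indicator of one ascent.
There are 122 indicators.
For each fixed i, the pair (π(i), π(i+1)) is a uniformly random ordered pair of distinct values from {1, …, 123}; by symmetry P[π(i) < π(i+1)] = 1/2.
By linearity: E[X] = 122 · (1/2) = (123 − 1) · (1/2) = 61 ≈ 61.00000.

E[X] = 61 = 61.00000.


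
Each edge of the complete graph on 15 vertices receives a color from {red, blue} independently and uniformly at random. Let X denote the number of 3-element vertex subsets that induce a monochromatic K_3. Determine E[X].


Let X = Σ_S X_S over the C(15, 3) = 455 subsets S of size 3, where X_S = 1 if the K_3 on S is monochromatic.
For a fixed S, the K_3 on S has C(3, 2) = 3 edges. P[all 3 edges red] = (1/2)^3, and likewise for blue, so P[monochromatic] = 2·(1/2)^3 = 2^{1 − 3} = 1/4.
By linearity of expectation: E[X] = C(15, 3) · 2^{1 − 3} = 455 · 1/4 = 455/4.
Numerically: E[X] ≈ 113.7500.

E[X] = C(15,3)·2^(1−C(3,2)) = 455/4 ≈ 113.7500.


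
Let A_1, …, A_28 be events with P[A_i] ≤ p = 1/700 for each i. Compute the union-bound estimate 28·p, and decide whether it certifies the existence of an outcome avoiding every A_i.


Union bound: P[∪_{i=1}^{28} A_i] ≤ Σ_i P[A_i] ≤ 28·p = 28·(1/700) = 1/25.
Numerically: 1/25 ≈ 0.04000.
Is 1/25 < 1? YES.
Since P[∪ A_i] ≤ 1/25 < 1, the complement has P[∩ A_i^c] ≥ 1 − 1/25 = 24/25 > 0, so some outcome avoids every A_i.

28·p = 1/25 ≈ 0.04000; existence CERTIFIED by the union bound.


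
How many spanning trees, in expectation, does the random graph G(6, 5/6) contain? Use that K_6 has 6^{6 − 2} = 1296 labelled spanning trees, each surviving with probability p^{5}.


K_6 has 6^{6 − 2} = 1296 labelled spanning trees.
For each such spanning tree H, let X_H = 1 if all 5 edges of H are present in G. Then P[X_H = 1] = p^{5} = (5/6)^{5} = 3125/7776.
By linearity of expectation: E[X] = Σ_H E[X_H] = 1296 · p^{5} = 1296 · 3125/7776 = 3125/6.
Numerically: E[X] ≈ 520.833.

E[X] = 1296 · (5/6)^{5} = 3125/6 ≈ 520.833.


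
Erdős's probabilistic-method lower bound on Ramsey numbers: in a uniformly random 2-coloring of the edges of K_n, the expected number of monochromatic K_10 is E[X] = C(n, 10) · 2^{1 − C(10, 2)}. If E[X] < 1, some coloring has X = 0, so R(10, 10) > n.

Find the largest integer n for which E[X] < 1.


We need C(n, 10) · 2^{1 − 45} < 1, i.e. C(n, 10) < 2^{45 − 1} = 17592186044416.
Check values of n near the boundary:
  n = 96: C(96, 10) = 11279926456656; 11279926456656 < 17592186044416? YES
  n = 97: C(97, 10) = 12576469727536; 12576469727536 < 17592186044416? YES
  n = 98: C(98, 10) = 14005614014756; 14005614014756 < 17592186044416? YES
  n = 99: C(99, 10) = 15579278510796; 15579278510796 < 17592186044416? YES
  n = 100: C(100, 10) = 17310309456440; 17310309456440 < 17592186044416? YES
  n = 101: C(101, 10) = 19212541264840; 19212541264840 < 17592186044416? NO
  n = 102: C(102, 10) = 21300860967540; 21300860967540 < 17592186044416? NO
The largest n with C(n, 10) < 17592186044416 is n = 100 (where E[X] = 2163788682055/2199023255552 ≈ 0.9840). Hence R(10, 10) > 100, i.e. R(10, 10) ≥ 101.

Largest n = 100; hence R(10, 10) > 100.


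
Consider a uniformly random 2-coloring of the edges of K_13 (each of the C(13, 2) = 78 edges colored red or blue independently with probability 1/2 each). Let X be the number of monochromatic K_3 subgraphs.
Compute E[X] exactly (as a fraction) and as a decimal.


Let X = Σ_S X_S over the C(13, 3) = 286 subsets S of size 3, where X_S = 1 if the K_3 on S is monochromatic.
For a fixed S, the K_3 on S has C(3, 2) = 3 edges. P[all 3 edges red] = (1/2)^3, and likewise for blue, so P[monochromatic] = 2·(1/2)^3 = 2^{1 − 3} = 1/4.
By linearity of expectation: E[X] = C(13, 3) · 2^{1 − 3} = 286 · 1/4 = 143/2.
Numerically: E[X] ≈ 71.500.

E[X] = C(13,3)·2^(1−C(3,2)) = 143/2 ≈ 71.500.


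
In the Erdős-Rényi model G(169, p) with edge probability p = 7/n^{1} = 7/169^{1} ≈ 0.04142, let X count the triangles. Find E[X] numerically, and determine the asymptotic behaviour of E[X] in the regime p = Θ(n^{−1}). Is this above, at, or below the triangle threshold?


Number of potential triangles: C(169, 3) = 790244.
Each occurs with probability p³ ≈ (0.04142)³ ≈ 7.1061440e-05.
By linearity: E[X] = C(169, 3)·p³ ≈ 790244 · 7.1061440e-05 ≈ 56.15588.
Here α = 1, so p = 7/n is exactly at the triangle threshold p ~ 1/n. Asymptotically E[X] → c³/6 = 7³/6 = 343/6 ≈ 57.16667, a bounded constant. In this regime the triangle count is asymptotically Poisson(c³/6).

E[X] ≈ 56.15588; in regime p = Θ(1/n^{1}) E[X] stays bounded (at the triangle threshold p ~ 1/n).


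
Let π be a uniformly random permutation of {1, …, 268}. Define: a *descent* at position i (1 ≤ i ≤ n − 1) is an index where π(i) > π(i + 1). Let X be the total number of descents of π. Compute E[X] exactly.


Write X = Σ X_I over i = 1, …, 267, with X_I the indicator of one descent.
There are 267 indicators.
For each fixed i, the pair (π(i), π(i+1)) is a uniformly random ordered pair of distinct values from {1, …, 268}; by symmetry P[π(i) > π(i+1)] = 1/2.
By linearity: E[X] = 267 · (1/2) = (268 − 1) · (1/2) = 267/2 ≈ 133.5000.

E[X] = 267/2 = 133.5000.


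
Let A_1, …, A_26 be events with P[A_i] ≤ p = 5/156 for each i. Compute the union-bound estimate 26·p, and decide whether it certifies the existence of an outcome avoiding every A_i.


Union bound: P[∪_{i=1}^{26} A_i] ≤ Σ_i P[A_i] ≤ 26·p = 26·(5/156) = 5/6.
Numerically: 5/6 ≈ 0.8333.
Is 5/6 < 1? YES.
Since P[∪ A_i] ≤ 5/6 < 1, the complement has P[∩ A_i^c] ≥ 1 − 5/6 = 1/6 > 0, so some outcome avoids every A_i.

26·p = 5/6 ≈ 0.8333; existence CERTIFIED by the union bound.


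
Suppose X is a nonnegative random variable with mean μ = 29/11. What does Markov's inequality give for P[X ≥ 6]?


μ = E[X] = 29/11, a = 6.
Markov: P[X ≥ 6] ≤ μ/a = (29/11)/6 = 29/66.
Numerically: ≈ 0.43939.
(Since a = 6 > μ = 2.63636, the bound 29/66 is < 1 and informative.)

P[X ≥ 6] ≤ 29/66 ≈ 0.43939.


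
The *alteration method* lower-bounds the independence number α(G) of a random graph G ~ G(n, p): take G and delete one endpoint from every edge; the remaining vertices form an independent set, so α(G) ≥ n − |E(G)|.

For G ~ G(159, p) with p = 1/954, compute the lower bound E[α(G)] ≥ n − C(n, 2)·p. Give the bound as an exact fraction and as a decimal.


E[|E(G)|] = C(159, 2)·p = 12561 · (1/954) = 79/6.
E[α(G)] ≥ n − E[|E(G)|] = 159 − 79/6 = 875/6.
Numerically: ≈ 145.833.
(This is only a lower bound; the true E[α(G)] may be larger.)

E[α(G)] ≥ 875/6 ≈ 145.833.


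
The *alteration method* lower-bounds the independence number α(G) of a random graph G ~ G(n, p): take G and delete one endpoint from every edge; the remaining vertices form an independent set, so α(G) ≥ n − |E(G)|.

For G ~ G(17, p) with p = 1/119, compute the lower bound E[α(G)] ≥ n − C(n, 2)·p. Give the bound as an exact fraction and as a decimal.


E[|E(G)|] = C(17, 2)·p = 136 · (1/119) = 8/7.
E[α(G)] ≥ n − E[|E(G)|] = 17 − 8/7 = 111/7.
Numerically: ≈ 15.857.
(This is only a lower bound; the true E[α(G)] may be larger.)

E[α(G)] ≥ 111/7 ≈ 15.857.


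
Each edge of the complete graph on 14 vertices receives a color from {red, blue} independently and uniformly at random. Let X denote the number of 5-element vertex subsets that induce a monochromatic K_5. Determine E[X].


Let X = Σ_S X_S over the C(14, 5) = 2002 subsets S of size 5, where X_S = 1 if the K_5 on S is monochromatic.
For a fixed S, the K_5 on S has C(5, 2) = 10 edges. P[all 10 edges red] = (1/2)^10, and likewise for blue, so P[monochromatic] = 2·(1/2)^10 = 2^{1 − 10} = 1/512.
By linearity: E[X] = C(14, 5) · 2^{1 − 10} = 2002 · 1/512 = 1001/256.
Numerically: E[X] ≈ 3.9102.

E[X] = C(14,5)·2^(1−C(5,2)) = 1001/256 ≈ 3.9102.


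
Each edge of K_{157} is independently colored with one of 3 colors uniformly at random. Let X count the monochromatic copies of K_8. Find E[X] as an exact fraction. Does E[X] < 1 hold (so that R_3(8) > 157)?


E[X] = C(157, 8) · 3^{1 − 28} = 7637643295425 · 3^{−27} = 7637643295425/7625597484987.
As a reduced fraction: E[X] = 848627032825/847288609443 ≈ 1.00158.
Is E[X] < 1? NO.
Since E[X] ≥ 1, the first-moment bound is inconclusive at n = 157; it does NOT by itself certify R_3(8) > 157.

E[X] = 848627032825/847288609443 ≈ 1.00158; E[X] ≥ 1; first-moment method inconclusive here.


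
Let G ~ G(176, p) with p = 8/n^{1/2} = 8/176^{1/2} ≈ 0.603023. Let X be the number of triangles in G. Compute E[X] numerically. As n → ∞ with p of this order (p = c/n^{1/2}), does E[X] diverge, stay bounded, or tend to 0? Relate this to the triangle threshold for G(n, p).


Number of potential triangles: C(176, 3) = 893200.
Each occurs with probability p³ ≈ (0.603023)³ ≈ 2.19280978e-01.
By linearity: E[X] = C(176, 3)·p³ ≈ 893200 · 2.19280978e-01 ≈ 195861.769438.
Since α = 1/2 < 1, p = c/n^{1/2} ≫ 1/n is above the triangle threshold p ~ 1/n. Asymptotically E[X] ~ (c³/6)·n^{3(1−α)} = (8³/6)·n^{1.5} → ∞; triangles are abundant w.h.p.

E[X] ≈ 195861.769438; in regime p = Θ(1/n^{1/2}) E[X] diverges (above the triangle threshold p ~ 1/n).


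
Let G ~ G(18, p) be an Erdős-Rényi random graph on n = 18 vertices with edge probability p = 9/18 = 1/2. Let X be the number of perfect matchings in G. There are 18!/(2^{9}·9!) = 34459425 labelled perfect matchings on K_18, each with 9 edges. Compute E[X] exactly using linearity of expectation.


K_18 has 18!/(2^{9}·9!) = 34459425 labelled perfect matchings.
For each such perfect matching H, let X_H = 1 if all 9 edges of H are present in G. Then P[X_H = 1] = p^{9} = (1/2)^{9} = 1/512.
Summing the indicators: E[X] = Σ_H E[X_H] = 34459425 · p^{9} = 34459425 · 1/512 = 34459425/512.
Numerically: E[X] ≈ 67304.

E[X] = 34459425 · (1/2)^{9} = 34459425/512 ≈ 67304.


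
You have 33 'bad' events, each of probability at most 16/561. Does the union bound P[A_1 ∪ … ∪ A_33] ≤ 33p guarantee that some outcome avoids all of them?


Union bound: P[∪_{i=1}^{33} A_i] ≤ Σ_i P[A_i] ≤ 33·p = 33·(16/561) = 16/17.
Numerically: 16/17 ≈ 0.9411765.
Is 16/17 < 1? YES.
Since P[∪ A_i] ≤ 16/17 < 1, the complement has P[∩ A_i^c] ≥ 1 − 16/17 = 1/17 > 0, so some outcome avoids every A_i.

33·p = 16/17 ≈ 0.9411765; existence CERTIFIED by the union bound.


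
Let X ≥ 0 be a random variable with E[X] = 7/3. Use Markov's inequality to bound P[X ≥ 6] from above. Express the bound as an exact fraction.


μ = E[X] = 7/3, a = 6.
Markov: P[X ≥ 6] ≤ μ/a = (7/3)/6 = 7/18.
Numerically: ≈ 0.388889.
(Since a = 6 > μ = 2.333333, the bound 7/18 is < 1 and informative.)

P[X ≥ 6] ≤ 7/18 ≈ 0.388889.


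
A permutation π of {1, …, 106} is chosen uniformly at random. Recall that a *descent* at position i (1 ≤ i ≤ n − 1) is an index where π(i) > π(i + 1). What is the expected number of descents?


Write X = Σ X_I over i = 1, …, 105, with X_I the indicator of one descent.
There are 105 indicators.
For each fixed i, the pair (π(i), π(i+1)) is a uniformly random ordered pair of distinct values from {1, …, 106}; by symmetry P[π(i) > π(i+1)] = 1/2.
By linearity: E[X] = 105 · (1/2) = (106 − 1) · (1/2) = 105/2 ≈ 52.500000.

E[X] = 105/2 = 52.500000.


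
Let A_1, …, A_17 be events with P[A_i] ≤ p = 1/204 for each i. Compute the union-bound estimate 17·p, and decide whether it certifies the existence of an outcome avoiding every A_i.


Union bound: P[∪_{i=1}^{17} A_i] ≤ Σ_i P[A_i] ≤ 17·p = 17·(1/204) = 1/12.
Numerically: 1/12 ≈ 0.0833.
Is 1/12 < 1? YES.
Since P[∪ A_i] ≤ 1/12 < 1, the complement has P[∩ A_i^c] ≥ 1 − 1/12 = 11/12 > 0, so some outcome avoids every A_i.

17·p = 1/12 ≈ 0.0833; existence CERTIFIED by the union bound.


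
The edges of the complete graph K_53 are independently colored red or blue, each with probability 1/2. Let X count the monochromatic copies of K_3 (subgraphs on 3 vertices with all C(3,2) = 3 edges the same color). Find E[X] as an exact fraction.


Let X = Σ_S X_S over the C(53, 3) = 23426 subsets S of size 3, where X_S = 1 if the K_3 on S is monochromatic.
For a fixed S, the K_3 on S has C(3, 2) = 3 edges. P[all 3 edges red] = (1/2)^3, and likewise for blue, so P[monochromatic] = 2·(1/2)^3 = 2^{1 − 3} = 1/4.
Summing: E[X] = C(53, 3) · 2^{1 − 3} = 23426 · 1/4 = 11713/2.
Numerically: E[X] ≈ 5856.5000.

E[X] = C(53,3)·2^(1−C(3,2)) = 11713/2 ≈ 5856.5000.


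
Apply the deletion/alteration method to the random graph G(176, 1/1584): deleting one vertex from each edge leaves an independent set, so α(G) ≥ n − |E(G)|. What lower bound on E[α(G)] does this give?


E[|E(G)|] = C(176, 2)·p = 15400 · (1/1584) = 175/18.
E[α(G)] ≥ n − E[|E(G)|] = 176 − 175/18 = 2993/18.
Numerically: ≈ 166.278.
(This is only a lower bound; the true E[α(G)] may be larger.)

E[α(G)] ≥ 2993/18 ≈ 166.278.


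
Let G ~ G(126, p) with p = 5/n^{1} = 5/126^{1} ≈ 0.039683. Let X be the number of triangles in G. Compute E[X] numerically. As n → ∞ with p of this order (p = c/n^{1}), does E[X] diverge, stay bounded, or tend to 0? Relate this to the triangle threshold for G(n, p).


Number of potential triangles: C(126, 3) = 325500.
Each occurs with probability p³ ≈ (0.039683)³ ≈ 6.2488252e-05.
By linearity: E[X] = C(126, 3)·p³ ≈ 325500 · 6.2488252e-05 ≈ 20.33993.
Here α = 1, so p = 5/n is exactly at the triangle threshold p ~ 1/n. Asymptotically E[X] → c³/6 = 5³/6 = 125/6 ≈ 20.83333, a bounded constant. In this regime the triangle count is asymptotically Poisson(c³/6).

E[X] ≈ 20.33993; in regime p = Θ(1/n^{1}) E[X] stays bounded (at the triangle threshold p ~ 1/n).


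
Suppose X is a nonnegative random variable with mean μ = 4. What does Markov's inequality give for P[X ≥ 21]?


μ = E[X] = 4, a = 21.
Markov: P[X ≥ 21] ≤ μ/a = (4)/21 = 4/21.
Numerically: ≈ 0.190476.
(Since a = 21 > μ = 4.000000, the bound 4/21 is < 1 and informative.)

P[X ≥ 21] ≤ 4/21 ≈ 0.190476.


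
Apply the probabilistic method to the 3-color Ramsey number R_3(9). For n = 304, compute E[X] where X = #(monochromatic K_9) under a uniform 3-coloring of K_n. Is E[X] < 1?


E[X] = C(304, 9) · 3^{1 − 36} = 54222992899492560 · 3^{−35} = 54222992899492560/50031545098999707.
As a reduced fraction: E[X] = 18074330966497520/16677181699666569 ≈ 1.0837761.
Is E[X] < 1? NO.
Since E[X] ≥ 1, the first-moment bound is inconclusive at n = 304; it does NOT by itself certify R_3(9) > 304.

E[X] = 18074330966497520/16677181699666569 ≈ 1.0837761; E[X] ≥ 1; first-moment method inconclusive here.


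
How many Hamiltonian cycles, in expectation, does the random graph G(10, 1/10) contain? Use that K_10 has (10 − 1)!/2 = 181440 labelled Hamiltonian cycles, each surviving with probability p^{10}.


K_10 has (10 − 1)!/2 = 181440 labelled Hamiltonian cycles.
For each such Hamiltonian cycle H, let X_H = 1 if all 10 edges of H are present in G. Then P[X_H = 1] = p^{10} = (1/10)^{10} = 1/10000000000.
By linearity of expectation: E[X] = Σ_H E[X_H] = 181440 · p^{10} = 181440 · 1/10000000000 = 567/31250000.
Numerically: E[X] ≈ 1.8144e-05.

E[X] = 181440 · (1/10)^{10} = 567/31250000 ≈ 1.8144e-05.


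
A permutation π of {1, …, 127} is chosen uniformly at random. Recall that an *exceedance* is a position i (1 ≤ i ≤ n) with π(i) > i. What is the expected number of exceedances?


Write X = Σ_{i=1}^{127} X_i, where X_i = 1_{π(i) > i}.
For each fixed i, π(i) is uniform over {1, …, 127} (marginal of a uniform permutation), so P[π(i) > i] = (n − i)/n. Summing: Σ_{i=1}^{127} (n − i)/n = (0 + 1 + … + 126)/127 = 127(127 − 1)/(2·127) = (127 − 1)/2.
Hence E[X] = Σ_{i=1}^{127} (127 − i)/127 = 63 ≈ 63.0000.

E[X] = 63 = 63.0000.


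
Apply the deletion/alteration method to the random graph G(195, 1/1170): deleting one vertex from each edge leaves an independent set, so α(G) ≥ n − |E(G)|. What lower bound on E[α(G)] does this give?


E[|E(G)|] = C(195, 2)·p = 18915 · (1/1170) = 97/6.
E[α(G)] ≥ n − E[|E(G)|] = 195 − 97/6 = 1073/6.
Numerically: ≈ 178.833333.
(This is only a lower bound; the true E[α(G)] may be larger.)

E[α(G)] ≥ 1073/6 ≈ 178.833333.


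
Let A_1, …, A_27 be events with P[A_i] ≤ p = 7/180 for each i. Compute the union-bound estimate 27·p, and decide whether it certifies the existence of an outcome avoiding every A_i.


Union bound: P[∪_{i=1}^{27} A_i] ≤ Σ_i P[A_i] ≤ 27·p = 27·(7/180) = 21/20.
Numerically: 21/20 ≈ 1.050000.
Is 21/20 < 1? NO.
Since the bound 21/20 is ≥ 1, the union bound is uninformative here; it does NOT by itself certify existence.

27·p = 21/20 ≈ 1.050000; existence NOT certified by the union bound.


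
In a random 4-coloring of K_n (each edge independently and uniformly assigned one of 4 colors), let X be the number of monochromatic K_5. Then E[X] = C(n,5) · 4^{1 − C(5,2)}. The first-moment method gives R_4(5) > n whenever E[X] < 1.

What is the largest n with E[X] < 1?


We need C(n, 5) · 4^{1 − 10} < 1, i.e. C(n, 5) < 4^{10 − 1} = 262144.
Check values of n near the boundary:
  n = 27: C(27, 5) = 80730; 80730 < 262144? YES
  n = 28: C(28, 5) = 98280; 98280 < 262144? YES
  n = 29: C(29, 5) = 118755; 118755 < 262144? YES
  n = 30: C(30, 5) = 142506; 142506 < 262144? YES
  n = 31: C(31, 5) = 169911; 169911 < 262144? YES
  n = 32: C(32, 5) = 201376; 201376 < 262144? YES
  n = 33: C(33, 5) = 237336; 237336 < 262144? YES
  n = 34: C(34, 5) = 278256; 278256 < 262144? NO
  n = 35: C(35, 5) = 324632; 324632 < 262144? NO
The largest n with C(n, 5) < 262144 is n = 33 (where E[X] = 29667/32768 ≈ 0.905365). Hence R_4(5) > 33, i.e. R_4(5) ≥ 34.

Largest n = 33; hence R_4(5) > 33.


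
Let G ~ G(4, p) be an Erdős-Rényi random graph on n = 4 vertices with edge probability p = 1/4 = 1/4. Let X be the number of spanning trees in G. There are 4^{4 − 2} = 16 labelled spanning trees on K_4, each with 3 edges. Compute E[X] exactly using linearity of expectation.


K_4 has 4^{4 − 2} = 16 labelled spanning trees.
For each such spanning tree H, let X_H = 1 if all 3 edges of H are present in G. Then P[X_H = 1] = p^{3} = (1/4)^{3} = 1/64.
By linearity: E[X] = Σ_H E[X_H] = 16 · p^{3} = 16 · 1/64 = 1/4.
Numerically: E[X] ≈ 0.25.

E[X] = 16 · (1/4)^{3} = 1/4 ≈ 0.25.


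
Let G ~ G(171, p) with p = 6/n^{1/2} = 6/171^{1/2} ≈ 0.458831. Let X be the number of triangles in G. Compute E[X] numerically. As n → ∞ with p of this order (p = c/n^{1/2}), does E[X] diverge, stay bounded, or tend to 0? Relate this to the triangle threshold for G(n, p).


Number of potential triangles: C(171, 3) = 818805.
Each occurs with probability p³ ≈ (0.458831)³ ≈ 9.65960985e-02.
By linearity: E[X] = C(171, 3)·p³ ≈ 818805 · 9.65960985e-02 ≈ 79093.368409.
Since α = 1/2 < 1, p = c/n^{1/2} ≫ 1/n is above the triangle threshold p ~ 1/n. Asymptotically E[X] ~ (c³/6)·n^{3(1−α)} = (6³/6)·n^{1.5} → ∞; triangles are abundant w.h.p.

E[X] ≈ 79093.368409; in regime p = Θ(1/n^{1/2}) E[X] diverges (above the triangle threshold p ~ 1/n).


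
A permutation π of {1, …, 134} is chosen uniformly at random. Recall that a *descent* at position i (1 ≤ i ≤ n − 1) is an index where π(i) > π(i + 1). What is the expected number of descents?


Write X = Σ X_I over i = 1, …, 133, with X_I the indicator of one descent.
There are 133 indicators.
For each fixed i, the pair (π(i), π(i+1)) is a uniformly random ordered pair of distinct values from {1, …, 134}; by symmetry P[π(i) > π(i+1)] = 1/2.
By linearity: E[X] = 133 · (1/2) = (134 − 1) · (1/2) = 133/2 ≈ 66.500.

E[X] = 133/2 = 66.500.


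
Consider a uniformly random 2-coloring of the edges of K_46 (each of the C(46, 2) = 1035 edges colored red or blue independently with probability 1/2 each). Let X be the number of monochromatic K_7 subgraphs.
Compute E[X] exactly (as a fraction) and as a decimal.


Let X = Σ_S X_S over the C(46, 7) = 53524680 subsets S of size 7, where X_S = 1 if the K_7 on S is monochromatic.
For a fixed S, the K_7 on S has C(7, 2) = 21 edges. P[all 21 edges red] = (1/2)^21, and likewise for blue, so P[monochromatic] = 2·(1/2)^21 = 2^{1 − 21} = 1/1048576.
By linearity: E[X] = C(46, 7) · 2^{1 − 21} = 53524680 · 1/1048576 = 6690585/131072.
Numerically: E[X] ≈ 51.0451.

E[X] = C(46,7)·2^(1−C(7,2)) = 6690585/131072 ≈ 51.0451.


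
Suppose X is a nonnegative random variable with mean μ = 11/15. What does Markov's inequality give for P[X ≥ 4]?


μ = E[X] = 11/15, a = 4.
Markov: P[X ≥ 4] ≤ μ/a = (11/15)/4 = 11/60.
Numerically: ≈ 0.183.
(Since a = 4 > μ = 0.733, the bound 11/60 is < 1 and informative.)

P[X ≥ 4] ≤ 11/60 ≈ 0.183.


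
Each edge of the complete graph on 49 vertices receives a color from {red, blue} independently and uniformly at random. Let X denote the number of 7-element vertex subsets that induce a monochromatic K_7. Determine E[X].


Let X = Σ_S X_S over the C(49, 7) = 85900584 subsets S of size 7, where X_S = 1 if the K_7 on S is monochromatic.
For a fixed S, the K_7 on S has C(7, 2) = 21 edges. P[all 21 edges red] = (1/2)^21, and likewise for blue, so P[monochromatic] = 2·(1/2)^21 = 2^{1 − 21} = 1/1048576.
Summing: E[X] = C(49, 7) · 2^{1 − 21} = 85900584 · 1/1048576 = 10737573/131072.
Numerically: E[X] ≈ 81.92118.

E[X] = C(49,7)·2^(1−C(7,2)) = 10737573/131072 ≈ 81.92118.


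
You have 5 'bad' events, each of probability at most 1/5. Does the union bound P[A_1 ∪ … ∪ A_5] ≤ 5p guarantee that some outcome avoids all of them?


Union bound: P[∪_{i=1}^{5} A_i] ≤ Σ_i P[A_i] ≤ 5·p = 5·(1/5) = 1.
Numerically: 1 ≈ 1.00000.
Is 1 < 1? NO.
Since the bound 1 is ≥ 1, the union bound is uninformative here; it does NOT by itself certify existence.

5·p = 1 ≈ 1.00000; existence NOT certified by the union bound.


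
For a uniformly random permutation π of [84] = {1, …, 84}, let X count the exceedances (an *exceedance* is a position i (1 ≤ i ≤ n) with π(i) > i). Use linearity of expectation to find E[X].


Write X = Σ_{i=1}^{84} X_i, where X_i = 1_{π(i) > i}.
For each fixed i, π(i) is uniform over {1, …, 84} (marginal of a uniform permutation), so P[π(i) > i] = (n − i)/n. Summing: Σ_{i=1}^{84} (n − i)/n = (0 + 1 + … + 83)/84 = 84(84 − 1)/(2·84) = (84 − 1)/2.
Hence E[X] = Σ_{i=1}^{84} (84 − i)/84 = 83/2 ≈ 41.50000.

E[X] = 83/2 = 41.50000.


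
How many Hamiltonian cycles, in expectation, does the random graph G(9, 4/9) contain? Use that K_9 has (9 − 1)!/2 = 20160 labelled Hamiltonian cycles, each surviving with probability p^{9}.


K_9 has (9 − 1)!/2 = 20160 labelled Hamiltonian cycles.
For each such Hamiltonian cycle H, let X_H = 1 if all 9 edges of H are present in G. Then P[X_H = 1] = p^{9} = (4/9)^{9} = 262144/387420489.
By linearity: E[X] = Σ_H E[X_H] = 20160 · p^{9} = 20160 · 262144/387420489 = 587202560/43046721.
Numerically: E[X] ≈ 13.641.

E[X] = 20160 · (4/9)^{9} = 587202560/43046721 ≈ 13.641.


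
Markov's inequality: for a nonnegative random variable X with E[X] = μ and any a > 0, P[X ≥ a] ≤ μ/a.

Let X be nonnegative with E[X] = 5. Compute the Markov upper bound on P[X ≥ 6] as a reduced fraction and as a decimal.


μ = E[X] = 5, a = 6.
Markov: P[X ≥ 6] ≤ μ/a = (5)/6 = 5/6.
Numerically: ≈ 0.833.
(Since a = 6 > μ = 5.000, the bound 5/6 is < 1 and informative.)

P[X ≥ 6] ≤ 5/6 ≈ 0.833.


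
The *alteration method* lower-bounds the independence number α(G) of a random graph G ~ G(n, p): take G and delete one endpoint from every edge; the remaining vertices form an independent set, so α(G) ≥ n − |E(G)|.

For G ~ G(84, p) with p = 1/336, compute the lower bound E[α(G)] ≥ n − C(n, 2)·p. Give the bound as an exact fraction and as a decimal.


E[|E(G)|] = C(84, 2)·p = 3486 · (1/336) = 83/8.
E[α(G)] ≥ n − E[|E(G)|] = 84 − 83/8 = 589/8.
Numerically: ≈ 73.625000.
(This is only a lower bound; the true E[α(G)] may be larger.)

E[α(G)] ≥ 589/8 ≈ 73.625000.


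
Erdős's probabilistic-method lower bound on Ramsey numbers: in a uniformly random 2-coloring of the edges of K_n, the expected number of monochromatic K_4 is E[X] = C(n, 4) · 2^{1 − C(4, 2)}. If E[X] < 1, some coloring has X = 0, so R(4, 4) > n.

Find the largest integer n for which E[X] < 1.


We need C(n, 4) · 2^{1 − 6} < 1, i.e. C(n, 4) < 2^{6 − 1} = 32.
Check values of n near the boundary:
  n = 4: C(4, 4) = 1; 1 < 32? YES
  n = 5: C(5, 4) = 5; 5 < 32? YES
  n = 6: C(6, 4) = 15; 15 < 32? YES
  n = 7: C(7, 4) = 35; 35 < 32? NO
  n = 8: C(8, 4) = 70; 70 < 32? NO
  n = 9: C(9, 4) = 126; 126 < 32? NO
The largest n with C(n, 4) < 32 is n = 6 (where E[X] = 15/32 ≈ 0.4688). Hence R(4, 4) > 6, i.e. R(4, 4) ≥ 7.

Largest n = 6; hence R(4, 4) > 6.


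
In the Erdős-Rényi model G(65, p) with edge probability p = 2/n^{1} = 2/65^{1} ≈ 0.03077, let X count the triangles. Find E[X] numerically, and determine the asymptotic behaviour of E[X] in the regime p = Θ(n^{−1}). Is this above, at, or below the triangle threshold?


Number of potential triangles: C(65, 3) = 43680.
Each occurs with probability p³ ≈ (0.03077)³ ≈ 2.913063e-05.
By linearity: E[X] = C(65, 3)·p³ ≈ 43680 · 2.913063e-05 ≈ 1.2724.
Here α = 1, so p = 2/n is exactly at the triangle threshold p ~ 1/n. Asymptotically E[X] → c³/6 = 2³/6 = 4/3 ≈ 1.3333, a bounded constant. In this regime the triangle count is asymptotically Poisson(c³/6).

E[X] ≈ 1.2724; in regime p = Θ(1/n^{1}) E[X] stays bounded (at the triangle threshold p ~ 1/n).


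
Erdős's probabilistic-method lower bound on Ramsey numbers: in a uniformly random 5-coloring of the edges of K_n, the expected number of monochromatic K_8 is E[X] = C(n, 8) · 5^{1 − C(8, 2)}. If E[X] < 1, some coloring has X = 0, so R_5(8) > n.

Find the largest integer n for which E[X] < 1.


We need C(n, 8) · 5^{1 − 28} < 1, i.e. C(n, 8) < 5^{28 − 1} = 7450580596923828125.
Check values of n near the boundary:
  n = 857: C(857, 8) = 6983854138365964575; 6983854138365964575 < 7450580596923828125? YES
  n = 858: C(858, 8) = 7049584530256467771; 7049584530256467771 < 7450580596923828125? YES
  n = 859: C(859, 8) = 7115855595170747139; 7115855595170747139 < 7450580596923828125? YES
  n = 860: C(860, 8) = 7182671140665308145; 7182671140665308145 < 7450580596923828125? YES
  n = 861: C(861, 8) = 7250034996615275865; 7250034996615275865 < 7450580596923828125? YES
  n = 862: C(862, 8) = 7317951015318931845; 7317951015318931845 < 7450580596923828125? YES
  n = 863: C(863, 8) = 7386423071602617757; 7386423071602617757 < 7450580596923828125? YES
  n = 864: C(864, 8) = 7455455062926006708; 7455455062926006708 < 7450580596923828125? NO
The largest n with C(n, 8) < 7450580596923828125 is n = 863 (where E[X] = 7386423071602617757/7450580596923828125 ≈ 0.991). Hence R_5(8) > 863, i.e. R_5(8) ≥ 864.

Largest n = 863; hence R_5(8) > 863.


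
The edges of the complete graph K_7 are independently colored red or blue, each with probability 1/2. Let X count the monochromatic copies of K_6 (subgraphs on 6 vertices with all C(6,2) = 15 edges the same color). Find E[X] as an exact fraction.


Let X = Σ_S X_S over the C(7, 6) = 7 subsets S of size 6, where X_S = 1 if the K_6 on S is monochromatic.
For a fixed S, the K_6 on S has C(6, 2) = 15 edges. P[all 15 edges red] = (1/2)^15, and likewise for blue, so P[monochromatic] = 2·(1/2)^15 = 2^{1 − 15} = 1/16384.
Summing: E[X] = C(7, 6) · 2^{1 − 15} = 7 · 1/16384 = 7/16384.
Numerically: E[X] ≈ 0.0004.

E[X] = C(7,6)·2^(1−C(6,2)) = 7/16384 ≈ 0.0004.
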